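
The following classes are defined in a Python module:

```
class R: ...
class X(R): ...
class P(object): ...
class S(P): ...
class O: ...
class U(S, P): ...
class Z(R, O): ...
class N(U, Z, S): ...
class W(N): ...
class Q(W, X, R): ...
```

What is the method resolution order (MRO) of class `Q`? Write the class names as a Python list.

L[Q] = Q + merge(L[W], L[X], L[R], [W X R])
  take W:  [W N U Z S P R O object] + [X R object] + [R object] + [W X R]
  take N:  [N U Z S P R O object] + [X R object] + [R object] + [X R]
  take U:  [U Z S P R O object] + [X R object] + [R object] + [X R]
  take Z:  [Z S P R O object] + [X R object] + [R object] + [X R]
  take S:  [S P R O object] + [X R object] + [R object] + [X R]
  take P:  [P R O object] + [X R object] + [R object] + [X R]
  take X:  [R O object] + [X R object] + [R object] + [X R]
  take R:  [R O object] + [R object] + [R object] + [R]
  take O:  [O object] + [object] + [object]
  take object:  [object] + [object] + [object]

[Q, W, N, U, Z, S, P, X, R, O, object]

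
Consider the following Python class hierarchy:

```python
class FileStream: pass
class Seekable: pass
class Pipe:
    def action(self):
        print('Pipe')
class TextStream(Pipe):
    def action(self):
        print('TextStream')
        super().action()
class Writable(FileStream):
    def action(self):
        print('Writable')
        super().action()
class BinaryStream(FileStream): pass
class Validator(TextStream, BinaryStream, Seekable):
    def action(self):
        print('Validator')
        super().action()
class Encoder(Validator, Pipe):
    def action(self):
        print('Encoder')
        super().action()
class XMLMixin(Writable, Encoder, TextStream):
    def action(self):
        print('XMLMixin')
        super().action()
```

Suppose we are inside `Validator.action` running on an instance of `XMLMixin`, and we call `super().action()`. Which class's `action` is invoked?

L[XMLMixin] = XMLMixin + merge(L[Writable], L[Encoder], L[TextStream], [Writable Encoder TextStream])
  take Writable:  [Writable FileStream object] + [Encoder Validator TextStream Pipe BinaryStream FileStream Seekable object] + [TextStream Pipe object] + [Writable Encoder TextStream]
  take Encoder:  [FileStream object] + [Encoder Validator TextStream Pipe BinaryStream FileStream Seekable object] + [TextStream Pipe object] + [Encoder TextStream]
  take Validator:  [FileStream object] + [Validator TextStream Pipe BinaryStream FileStream Seekable object] + [TextStream Pipe object] + [TextStream]
  take TextStream:  [FileStream object] + [TextStream Pipe BinaryStream FileStream Seekable object] + [TextStream Pipe object] + [TextStream]
  take Pipe:  [FileStream object] + [Pipe BinaryStream FileStream Seekable object] + [Pipe object]
  take BinaryStream:  [FileStream object] + [BinaryStream FileStream Seekable object] + [object]
  take FileStream:  [FileStream object] + [FileStream Seekable object] + [object]
  take Seekable:  [object] + [Seekable object] + [object]
  take object:  [object] + [object] + [object]
MRO: XMLMixin Writable Encoder Validator TextStream Pipe BinaryStream FileStream Seekable object
super() in Validator.action on a XMLMixin instance goes to the class after Validator in XMLMixin's MRO: TextStream.

TextStream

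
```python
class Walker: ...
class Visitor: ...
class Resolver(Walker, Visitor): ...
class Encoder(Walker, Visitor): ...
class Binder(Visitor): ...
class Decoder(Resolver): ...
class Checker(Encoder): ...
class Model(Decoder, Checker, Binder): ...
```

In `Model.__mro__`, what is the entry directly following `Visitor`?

object

L[Model] = Model + merge(L[Decoder], L[Checker], L[Binder], [Decoder Checker Binder])
  take Decoder:  [Decoder Resolver Walker Visitor object] + [Checker Encoder Walker Visitor object] + [Binder Visitor object] + [Decoder Checker Binder]
  take Resolver:  [Resolver Walker Visitor object] + [Checker Encoder Walker Visitor object] + [Binder Visitor object] + [Checker Binder]
  take Checker:  [Walker Visitor object] + [Checker Encoder Walker Visitor object] + [Binder Visitor object] + [Checker Binder]
  take Encoder:  [Walker Visitor object] + [Encoder Walker Visitor object] + [Binder Visitor object] + [Binder]
  take Walker:  [Walker Visitor object] + [Walker Visitor object] + [Binder Visitor object] + [Binder]
  take Binder:  [Visitor object] + [Visitor object] + [Binder Visitor object] + [Binder]
  take Visitor:  [Visitor object] + [Visitor object] + [Visitor object]
  take object:  [object] + [object] + [object]
MRO: Model Decoder Resolver Checker Encoder Walker Binder Visitor object
Visitor is at position 7; next is object.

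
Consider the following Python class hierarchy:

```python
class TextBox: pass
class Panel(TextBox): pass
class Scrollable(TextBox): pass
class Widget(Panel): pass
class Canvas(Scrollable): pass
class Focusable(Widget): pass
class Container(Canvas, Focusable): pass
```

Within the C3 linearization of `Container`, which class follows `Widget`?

L[Container] = Container + merge(L[Canvas], L[Focusable], [Canvas Focusable])
  take Canvas:  [Canvas Scrollable TextBox object] + [Focusable Widget Panel TextBox object] + [Canvas Focusable]
  take Scrollable:  [Scrollable TextBox object] + [Focusable Widget Panel TextBox object] + [Focusable]
  take Focusable:  [TextBox object] + [Focusable Widget Panel TextBox object] + [Focusable]
  take Widget:  [TextBox object] + [Widget Panel TextBox object]
  take Panel:  [TextBox object] + [Panel TextBox object]
  take TextBox:  [TextBox object] + [TextBox object]
  take object:  [object] + [object]
MRO: Container Canvas Scrollable Focusable Widget Panel TextBox object
Widget is at position 4; next is Panel.

Panel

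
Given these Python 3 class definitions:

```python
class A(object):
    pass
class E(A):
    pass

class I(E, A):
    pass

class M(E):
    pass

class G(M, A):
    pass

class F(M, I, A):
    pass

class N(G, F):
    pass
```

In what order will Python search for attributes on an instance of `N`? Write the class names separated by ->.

L[N] = N + merge(L[G], L[F], [G F])
  take G:  [G M E A object] + [F M I E A object] + [G F]
  take F:  [M E A object] + [F M I E A object] + [F]
  take M:  [M E A object] + [M I E A object]
  take I:  [E A object] + [I E A object]
  take E:  [E A object] + [E A object]
  take A:  [A object] + [A object]
  take object:  [object] + [object]

N -> G -> F -> M -> I -> E -> A -> object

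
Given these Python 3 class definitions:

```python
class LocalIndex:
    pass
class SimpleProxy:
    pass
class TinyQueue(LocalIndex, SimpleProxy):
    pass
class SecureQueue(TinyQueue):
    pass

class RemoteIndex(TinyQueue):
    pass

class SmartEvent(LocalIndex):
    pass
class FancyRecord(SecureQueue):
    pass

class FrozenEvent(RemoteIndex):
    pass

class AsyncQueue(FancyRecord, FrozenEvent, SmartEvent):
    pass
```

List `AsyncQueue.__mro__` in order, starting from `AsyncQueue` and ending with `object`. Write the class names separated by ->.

L[AsyncQueue] = AsyncQueue + merge(L[FancyRecord], L[FrozenEvent], L[SmartEvent], [FancyRecord FrozenEvent SmartEvent])
  take FancyRecord:  [FancyRecord SecureQueue TinyQueue LocalIndex SimpleProxy object] + [FrozenEvent RemoteIndex TinyQueue LocalIndex SimpleProxy object] + [SmartEvent LocalIndex object] + [FancyRecord FrozenEvent SmartEvent]
  take SecureQueue:  [SecureQueue TinyQueue LocalIndex SimpleProxy object] + [FrozenEvent RemoteIndex TinyQueue LocalIndex SimpleProxy object] + [SmartEvent LocalIndex object] + [FrozenEvent SmartEvent]
  take FrozenEvent:  [TinyQueue LocalIndex SimpleProxy object] + [FrozenEvent RemoteIndex TinyQueue LocalIndex SimpleProxy object] + [SmartEvent LocalIndex object] + [FrozenEvent SmartEvent]
  take RemoteIndex:  [TinyQueue LocalIndex SimpleProxy object] + [RemoteIndex TinyQueue LocalIndex SimpleProxy object] + [SmartEvent LocalIndex object] + [SmartEvent]
  take TinyQueue:  [TinyQueue LocalIndex SimpleProxy object] + [TinyQueue LocalIndex SimpleProxy object] + [SmartEvent LocalIndex object] + [SmartEvent]
  take SmartEvent:  [LocalIndex SimpleProxy object] + [LocalIndex SimpleProxy object] + [SmartEvent LocalIndex object] + [SmartEvent]
  take LocalIndex:  [LocalIndex SimpleProxy object] + [LocalIndex SimpleProxy object] + [LocalIndex object]
  take SimpleProxy:  [SimpleProxy object] + [SimpleProxy object] + [object]
  take object:  [object] + [object] + [object]

AsyncQueue -> FancyRecord -> SecureQueue -> FrozenEvent -> RemoteIndex -> TinyQueue -> SmartEvent -> LocalIndex -> SimpleProxy -> object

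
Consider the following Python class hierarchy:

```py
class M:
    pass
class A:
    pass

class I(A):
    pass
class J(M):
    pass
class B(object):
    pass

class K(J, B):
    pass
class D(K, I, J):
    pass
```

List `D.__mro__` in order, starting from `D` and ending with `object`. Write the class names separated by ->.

D -> K -> I -> J -> M -> B -> A -> object

L[D] = D + merge(L[K], L[I], L[J], [K I J])
  take K:  [K J M B object] + [I A object] + [J M object] + [K I J]
  take I:  [J M B object] + [I A object] + [J M object] + [I J]
  take J:  [J M B object] + [A object] + [J M object] + [J]
  take M:  [M B object] + [A object] + [M object]
  take B:  [B object] + [A object] + [object]
  take A:  [object] + [A object] + [object]
  take object:  [object] + [object] + [object]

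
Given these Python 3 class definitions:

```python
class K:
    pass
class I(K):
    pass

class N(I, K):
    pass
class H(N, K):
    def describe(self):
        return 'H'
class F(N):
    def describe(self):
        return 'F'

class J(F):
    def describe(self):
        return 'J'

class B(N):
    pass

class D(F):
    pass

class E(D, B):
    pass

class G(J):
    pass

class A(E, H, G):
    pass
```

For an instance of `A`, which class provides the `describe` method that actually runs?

H

L[A] = A + merge(L[E], L[H], L[G], [E H G])
  take E:  [E D F B N I K object] + [H N I K object] + [G J F N I K object] + [E H G]
  take D:  [D F B N I K object] + [H N I K object] + [G J F N I K object] + [H G]
  take H:  [F B N I K object] + [H N I K object] + [G J F N I K object] + [H G]
  take G:  [F B N I K object] + [N I K object] + [G J F N I K object] + [G]
  take J:  [F B N I K object] + [N I K object] + [J F N I K object]
  take F:  [F B N I K object] + [N I K object] + [F N I K object]
  take B:  [B N I K object] + [N I K object] + [N I K object]
  take N:  [N I K object] + [N I K object] + [N I K object]
  take I:  [I K object] + [I K object] + [I K object]
  take K:  [K object] + [K object] + [K object]
  take object:  [object] + [object] + [object]
MRO: A E D H G J F B N I K object
describe is defined in: F, H, J. First along the MRO is H.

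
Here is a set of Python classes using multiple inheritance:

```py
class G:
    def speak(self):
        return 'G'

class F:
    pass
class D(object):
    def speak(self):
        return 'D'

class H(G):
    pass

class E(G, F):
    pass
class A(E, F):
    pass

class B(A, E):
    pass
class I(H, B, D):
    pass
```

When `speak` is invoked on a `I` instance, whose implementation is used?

L[I] = I + merge(L[H], L[B], L[D], [H B D])
  take H:  [H G object] + [B A E G F object] + [D object] + [H B D]
  take B:  [G object] + [B A E G F object] + [D object] + [B D]
  take A:  [G object] + [A E G F object] + [D object] + [D]
  take E:  [G object] + [E G F object] + [D object] + [D]
  take G:  [G object] + [G F object] + [D object] + [D]
  take F:  [object] + [F object] + [D object] + [D]
  take D:  [object] + [object] + [D object] + [D]
  take object:  [object] + [object] + [object]
MRO: I H B A E G F D object
speak is defined in: D, G. First along the MRO is G.

G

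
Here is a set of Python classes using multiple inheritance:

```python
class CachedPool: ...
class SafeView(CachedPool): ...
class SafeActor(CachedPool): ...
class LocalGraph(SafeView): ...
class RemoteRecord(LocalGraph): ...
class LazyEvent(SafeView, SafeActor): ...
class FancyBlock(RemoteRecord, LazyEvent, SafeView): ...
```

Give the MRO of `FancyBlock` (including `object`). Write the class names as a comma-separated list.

FancyBlock, RemoteRecord, LocalGraph, LazyEvent, SafeView, SafeActor, CachedPool, object

L[FancyBlock] = FancyBlock + merge(L[RemoteRecord], L[LazyEvent], L[SafeView], [RemoteRecord LazyEvent SafeView])
  take RemoteRecord:  [RemoteRecord LocalGraph SafeView CachedPool object] + [LazyEvent SafeView SafeActor CachedPool object] + [SafeView CachedPool object] + [RemoteRecord LazyEvent SafeView]
  take LocalGraph:  [LocalGraph SafeView CachedPool object] + [LazyEvent SafeView SafeActor CachedPool object] + [SafeView CachedPool object] + [LazyEvent SafeView]
  take LazyEvent:  [SafeView CachedPool object] + [LazyEvent SafeView SafeActor CachedPool object] + [SafeView CachedPool object] + [LazyEvent SafeView]
  take SafeView:  [SafeView CachedPool object] + [SafeView SafeActor CachedPool object] + [SafeView CachedPool object] + [SafeView]
  take SafeActor:  [CachedPool object] + [SafeActor CachedPool object] + [CachedPool object]
  take CachedPool:  [CachedPool object] + [CachedPool object] + [CachedPool object]
  take object:  [object] + [object] + [object]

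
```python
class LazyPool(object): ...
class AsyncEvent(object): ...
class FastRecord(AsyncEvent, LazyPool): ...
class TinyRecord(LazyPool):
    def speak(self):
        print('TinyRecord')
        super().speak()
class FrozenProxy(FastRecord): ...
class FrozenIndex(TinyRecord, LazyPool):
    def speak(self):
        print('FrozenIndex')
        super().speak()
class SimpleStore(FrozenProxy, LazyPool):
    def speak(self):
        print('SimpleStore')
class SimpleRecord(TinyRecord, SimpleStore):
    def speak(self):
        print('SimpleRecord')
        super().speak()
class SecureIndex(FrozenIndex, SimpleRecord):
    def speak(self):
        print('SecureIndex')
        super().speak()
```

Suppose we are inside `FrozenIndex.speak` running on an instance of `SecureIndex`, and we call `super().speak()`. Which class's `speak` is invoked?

SimpleRecord

L[SecureIndex] = SecureIndex + merge(L[FrozenIndex], L[SimpleRecord], [FrozenIndex SimpleRecord])
  take FrozenIndex:  [FrozenIndex TinyRecord LazyPool object] + [SimpleRecord TinyRecord SimpleStore FrozenProxy FastRecord AsyncEvent LazyPool object] + [FrozenIndex SimpleRecord]
  take SimpleRecord:  [TinyRecord LazyPool object] + [SimpleRecord TinyRecord SimpleStore FrozenProxy FastRecord AsyncEvent LazyPool object] + [SimpleRecord]
  take TinyRecord:  [TinyRecord LazyPool object] + [TinyRecord SimpleStore FrozenProxy FastRecord AsyncEvent LazyPool object]
  take SimpleStore:  [LazyPool object] + [SimpleStore FrozenProxy FastRecord AsyncEvent LazyPool object]
  take FrozenProxy:  [LazyPool object] + [FrozenProxy FastRecord AsyncEvent LazyPool object]
  take FastRecord:  [LazyPool object] + [FastRecord AsyncEvent LazyPool object]
  take AsyncEvent:  [LazyPool object] + [AsyncEvent LazyPool object]
  take LazyPool:  [LazyPool object] + [LazyPool object]
  take object:  [object] + [object]
MRO: SecureIndex FrozenIndex SimpleRecord TinyRecord SimpleStore FrozenProxy FastRecord AsyncEvent LazyPool object
super() in FrozenIndex.speak on a SecureIndex instance goes to the class after FrozenIndex in SecureIndex's MRO: SimpleRecord.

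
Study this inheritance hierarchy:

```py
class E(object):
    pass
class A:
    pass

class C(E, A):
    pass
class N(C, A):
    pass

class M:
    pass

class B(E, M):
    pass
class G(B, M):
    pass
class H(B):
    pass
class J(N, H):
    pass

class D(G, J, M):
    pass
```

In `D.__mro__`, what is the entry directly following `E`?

A

L[D] = D + merge(L[G], L[J], L[M], [G J M])
  take G:  [G B E M object] + [J N C H B E A M object] + [M object] + [G J M]
  take J:  [B E M object] + [J N C H B E A M object] + [M object] + [J M]
  take N:  [B E M object] + [N C H B E A M object] + [M object] + [M]
  take C:  [B E M object] + [C H B E A M object] + [M object] + [M]
  take H:  [B E M object] + [H B E A M object] + [M object] + [M]
  take B:  [B E M object] + [B E A M object] + [M object] + [M]
  take E:  [E M object] + [E A M object] + [M object] + [M]
  take A:  [M object] + [A M object] + [M object] + [M]
  take M:  [M object] + [M object] + [M object] + [M]
  take object:  [object] + [object] + [object]
MRO: D G J N C H B E A M object
E is at position 7; next is A.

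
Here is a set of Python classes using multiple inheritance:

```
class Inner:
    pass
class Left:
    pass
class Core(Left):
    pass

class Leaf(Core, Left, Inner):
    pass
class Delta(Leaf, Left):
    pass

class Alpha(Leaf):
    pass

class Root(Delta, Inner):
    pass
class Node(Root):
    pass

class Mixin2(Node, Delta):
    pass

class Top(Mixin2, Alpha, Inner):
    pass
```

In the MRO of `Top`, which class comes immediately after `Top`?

L[Top] = Top + merge(L[Mixin2], L[Alpha], L[Inner], [Mixin2 Alpha Inner])
  take Mixin2:  [Mixin2 Node Root Delta Leaf Core Left Inner object] + [Alpha Leaf Core Left Inner object] + [Inner object] + [Mixin2 Alpha Inner]
  take Node:  [Node Root Delta Leaf Core Left Inner object] + [Alpha Leaf Core Left Inner object] + [Inner object] + [Alpha Inner]
  take Root:  [Root Delta Leaf Core Left Inner object] + [Alpha Leaf Core Left Inner object] + [Inner object] + [Alpha Inner]
  take Delta:  [Delta Leaf Core Left Inner object] + [Alpha Leaf Core Left Inner object] + [Inner object] + [Alpha Inner]
  take Alpha:  [Leaf Core Left Inner object] + [Alpha Leaf Core Left Inner object] + [Inner object] + [Alpha Inner]
  take Leaf:  [Leaf Core Left Inner object] + [Leaf Core Left Inner object] + [Inner object] + [Inner]
  take Core:  [Core Left Inner object] + [Core Left Inner object] + [Inner object] + [Inner]
  take Left:  [Left Inner object] + [Left Inner object] + [Inner object] + [Inner]
  take Inner:  [Inner object] + [Inner object] + [Inner object] + [Inner]
  take object:  [object] + [object] + [object]
MRO: Top Mixin2 Node Root Delta Alpha Leaf Core Left Inner object
Top is at position 0; next is Mixin2.

Mixin2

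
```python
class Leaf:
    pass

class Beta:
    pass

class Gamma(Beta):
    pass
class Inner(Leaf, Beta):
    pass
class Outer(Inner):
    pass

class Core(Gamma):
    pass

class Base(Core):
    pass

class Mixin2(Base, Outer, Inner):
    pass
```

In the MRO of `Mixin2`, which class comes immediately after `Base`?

Core

L[Mixin2] = Mixin2 + merge(L[Base], L[Outer], L[Inner], [Base Outer Inner])
  take Base:  [Base Core Gamma Beta object] + [Outer Inner Leaf Beta object] + [Inner Leaf Beta object] + [Base Outer Inner]
  take Core:  [Core Gamma Beta object] + [Outer Inner Leaf Beta object] + [Inner Leaf Beta object] + [Outer Inner]
  take Gamma:  [Gamma Beta object] + [Outer Inner Leaf Beta object] + [Inner Leaf Beta object] + [Outer Inner]
  take Outer:  [Beta object] + [Outer Inner Leaf Beta object] + [Inner Leaf Beta object] + [Outer Inner]
  take Inner:  [Beta object] + [Inner Leaf Beta object] + [Inner Leaf Beta object] + [Inner]
  take Leaf:  [Beta object] + [Leaf Beta object] + [Leaf Beta object]
  take Beta:  [Beta object] + [Beta object] + [Beta object]
  take object:  [object] + [object] + [object]
MRO: Mixin2 Base Core Gamma Outer Inner Leaf Beta object
Base is at position 1; next is Core.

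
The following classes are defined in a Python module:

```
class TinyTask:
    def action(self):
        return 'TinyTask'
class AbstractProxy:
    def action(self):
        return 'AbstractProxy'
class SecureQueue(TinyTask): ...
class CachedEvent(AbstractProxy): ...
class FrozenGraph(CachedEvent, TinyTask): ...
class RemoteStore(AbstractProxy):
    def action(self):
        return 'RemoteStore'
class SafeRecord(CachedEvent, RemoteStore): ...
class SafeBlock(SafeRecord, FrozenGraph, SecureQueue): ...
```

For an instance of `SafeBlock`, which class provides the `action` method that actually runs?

RemoteStore

L[SafeBlock] = SafeBlock + merge(L[SafeRecord], L[FrozenGraph], L[SecureQueue], [SafeRecord FrozenGraph SecureQueue])
  take SafeRecord:  [SafeRecord CachedEvent RemoteStore AbstractProxy object] + [FrozenGraph CachedEvent AbstractProxy TinyTask object] + [SecureQueue TinyTask object] + [SafeRecord FrozenGraph SecureQueue]
  take FrozenGraph:  [CachedEvent RemoteStore AbstractProxy object] + [FrozenGraph CachedEvent AbstractProxy TinyTask object] + [SecureQueue TinyTask object] + [FrozenGraph SecureQueue]
  take CachedEvent:  [CachedEvent RemoteStore AbstractProxy object] + [CachedEvent AbstractProxy TinyTask object] + [SecureQueue TinyTask object] + [SecureQueue]
  take RemoteStore:  [RemoteStore AbstractProxy object] + [AbstractProxy TinyTask object] + [SecureQueue TinyTask object] + [SecureQueue]
  take AbstractProxy:  [AbstractProxy object] + [AbstractProxy TinyTask object] + [SecureQueue TinyTask object] + [SecureQueue]
  take SecureQueue:  [object] + [TinyTask object] + [SecureQueue TinyTask object] + [SecureQueue]
  take TinyTask:  [object] + [TinyTask object] + [TinyTask object]
  take object:  [object] + [object] + [object]
MRO: SafeBlock SafeRecord FrozenGraph CachedEvent RemoteStore AbstractProxy SecureQueue TinyTask object
action is defined in: AbstractProxy, RemoteStore, TinyTask. First along the MRO is RemoteStore.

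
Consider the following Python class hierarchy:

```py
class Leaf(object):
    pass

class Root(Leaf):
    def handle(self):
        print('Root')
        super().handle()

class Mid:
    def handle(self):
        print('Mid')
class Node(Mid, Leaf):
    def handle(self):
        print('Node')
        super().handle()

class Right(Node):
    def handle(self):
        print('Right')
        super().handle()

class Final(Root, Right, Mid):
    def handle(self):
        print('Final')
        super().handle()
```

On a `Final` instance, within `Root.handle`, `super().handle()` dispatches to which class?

L[Final] = Final + merge(L[Root], L[Right], L[Mid], [Root Right Mid])
  take Root:  [Root Leaf object] + [Right Node Mid Leaf object] + [Mid object] + [Root Right Mid]
  take Right:  [Leaf object] + [Right Node Mid Leaf object] + [Mid object] + [Right Mid]
  take Node:  [Leaf object] + [Node Mid Leaf object] + [Mid object] + [Mid]
  take Mid:  [Leaf object] + [Mid Leaf object] + [Mid object] + [Mid]
  take Leaf:  [Leaf object] + [Leaf object] + [object]
  take object:  [object] + [object] + [object]
MRO: Final Root Right Node Mid Leaf object
super() in Root.handle on a Final instance goes to the class after Root in Final's MRO: Right.

Right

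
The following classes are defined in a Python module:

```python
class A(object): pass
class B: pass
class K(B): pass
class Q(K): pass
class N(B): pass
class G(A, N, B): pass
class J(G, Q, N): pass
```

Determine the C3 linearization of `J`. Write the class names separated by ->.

J -> G -> A -> Q -> N -> K -> B -> object

L[J] = J + merge(L[G], L[Q], L[N], [G Q N])
  take G:  [G A N B object] + [Q K B object] + [N B object] + [G Q N]
  take A:  [A N B object] + [Q K B object] + [N B object] + [Q N]
  take Q:  [N B object] + [Q K B object] + [N B object] + [Q N]
  take N:  [N B object] + [K B object] + [N B object] + [N]
  take K:  [B object] + [K B object] + [B object]
  take B:  [B object] + [B object] + [B object]
  take object:  [object] + [object] + [object]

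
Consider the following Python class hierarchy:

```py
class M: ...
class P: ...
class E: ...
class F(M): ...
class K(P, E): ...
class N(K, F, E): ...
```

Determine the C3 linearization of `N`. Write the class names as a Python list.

L[N] = N + merge(L[K], L[F], L[E], [K F E])
  take K:  [K P E object] + [F M object] + [E object] + [K F E]
  take P:  [P E object] + [F M object] + [E object] + [F E]
  take F:  [E object] + [F M object] + [E object] + [F E]
  take E:  [E object] + [M object] + [E object] + [E]
  take M:  [object] + [M object] + [object]
  take object:  [object] + [object] + [object]

[N, K, P, F, E, M, object]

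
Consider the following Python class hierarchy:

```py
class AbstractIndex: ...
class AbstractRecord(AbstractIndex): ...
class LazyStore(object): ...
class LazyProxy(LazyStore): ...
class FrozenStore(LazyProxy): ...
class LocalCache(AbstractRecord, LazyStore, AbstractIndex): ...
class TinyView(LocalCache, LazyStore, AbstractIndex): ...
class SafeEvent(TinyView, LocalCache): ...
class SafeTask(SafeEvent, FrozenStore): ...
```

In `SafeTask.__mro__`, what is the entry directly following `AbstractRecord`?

L[SafeTask] = SafeTask + merge(L[SafeEvent], L[FrozenStore], [SafeEvent FrozenStore])
  take SafeEvent:  [SafeEvent TinyView LocalCache AbstractRecord LazyStore AbstractIndex object] + [FrozenStore LazyProxy LazyStore object] + [SafeEvent FrozenStore]
  take TinyView:  [TinyView LocalCache AbstractRecord LazyStore AbstractIndex object] + [FrozenStore LazyProxy LazyStore object] + [FrozenStore]
  take LocalCache:  [LocalCache AbstractRecord LazyStore AbstractIndex object] + [FrozenStore LazyProxy LazyStore object] + [FrozenStore]
  take AbstractRecord:  [AbstractRecord LazyStore AbstractIndex object] + [FrozenStore LazyProxy LazyStore object] + [FrozenStore]
  take FrozenStore:  [LazyStore AbstractIndex object] + [FrozenStore LazyProxy LazyStore object] + [FrozenStore]
  take LazyProxy:  [LazyStore AbstractIndex object] + [LazyProxy LazyStore object]
  take LazyStore:  [LazyStore AbstractIndex object] + [LazyStore object]
  take AbstractIndex:  [AbstractIndex object] + [object]
  take object:  [object] + [object]
MRO: SafeTask SafeEvent TinyView LocalCache AbstractRecord FrozenStore LazyProxy LazyStore AbstractIndex object
AbstractRecord is at position 4; next is FrozenStore.

FrozenStore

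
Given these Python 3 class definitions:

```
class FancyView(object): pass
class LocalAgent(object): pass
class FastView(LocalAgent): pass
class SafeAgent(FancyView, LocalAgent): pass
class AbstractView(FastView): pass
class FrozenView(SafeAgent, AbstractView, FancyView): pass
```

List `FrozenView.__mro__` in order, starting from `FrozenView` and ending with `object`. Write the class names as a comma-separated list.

L[FrozenView] = FrozenView + merge(L[SafeAgent], L[AbstractView], L[FancyView], [SafeAgent AbstractView FancyView])
  take SafeAgent:  [SafeAgent FancyView LocalAgent object] + [AbstractView FastView LocalAgent object] + [FancyView object] + [SafeAgent AbstractView FancyView]
  take AbstractView:  [FancyView LocalAgent object] + [AbstractView FastView LocalAgent object] + [FancyView object] + [AbstractView FancyView]
  take FancyView:  [FancyView LocalAgent object] + [FastView LocalAgent object] + [FancyView object] + [FancyView]
  take FastView:  [LocalAgent object] + [FastView LocalAgent object] + [object]
  take LocalAgent:  [LocalAgent object] + [LocalAgent object] + [object]
  take object:  [object] + [object] + [object]

FrozenView, SafeAgent, AbstractView, FancyView, FastView, LocalAgent, object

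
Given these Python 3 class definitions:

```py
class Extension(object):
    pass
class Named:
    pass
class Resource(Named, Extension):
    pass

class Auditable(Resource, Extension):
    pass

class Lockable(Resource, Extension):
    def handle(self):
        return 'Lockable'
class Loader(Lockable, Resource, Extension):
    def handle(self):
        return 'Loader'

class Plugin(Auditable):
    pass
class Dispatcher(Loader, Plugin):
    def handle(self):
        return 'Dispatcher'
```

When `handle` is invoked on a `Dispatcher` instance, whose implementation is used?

L[Dispatcher] = Dispatcher + merge(L[Loader], L[Plugin], [Loader Plugin])
  take Loader:  [Loader Lockable Resource Named Extension object] + [Plugin Auditable Resource Named Extension object] + [Loader Plugin]
  take Lockable:  [Lockable Resource Named Extension object] + [Plugin Auditable Resource Named Extension object] + [Plugin]
  take Plugin:  [Resource Named Extension object] + [Plugin Auditable Resource Named Extension object] + [Plugin]
  take Auditable:  [Resource Named Extension object] + [Auditable Resource Named Extension object]
  take Resource:  [Resource Named Extension object] + [Resource Named Extension object]
  take Named:  [Named Extension object] + [Named Extension object]
  take Extension:  [Extension object] + [Extension object]
  take object:  [object] + [object]
MRO: Dispatcher Loader Lockable Plugin Auditable Resource Named Extension object
handle is defined in: Dispatcher, Loader, Lockable. First along the MRO is Dispatcher.

Dispatcher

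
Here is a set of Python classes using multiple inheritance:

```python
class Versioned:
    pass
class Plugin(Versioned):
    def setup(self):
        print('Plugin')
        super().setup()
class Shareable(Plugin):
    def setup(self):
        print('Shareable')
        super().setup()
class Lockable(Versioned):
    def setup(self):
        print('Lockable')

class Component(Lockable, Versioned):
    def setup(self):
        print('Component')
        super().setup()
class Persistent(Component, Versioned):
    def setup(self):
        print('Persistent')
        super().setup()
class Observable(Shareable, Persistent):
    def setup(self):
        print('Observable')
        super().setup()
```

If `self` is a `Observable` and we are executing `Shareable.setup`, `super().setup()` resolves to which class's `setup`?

Plugin

L[Observable] = Observable + merge(L[Shareable], L[Persistent], [Shareable Persistent])
  take Shareable:  [Shareable Plugin Versioned object] + [Persistent Component Lockable Versioned object] + [Shareable Persistent]
  take Plugin:  [Plugin Versioned object] + [Persistent Component Lockable Versioned object] + [Persistent]
  take Persistent:  [Versioned object] + [Persistent Component Lockable Versioned object] + [Persistent]
  take Component:  [Versioned object] + [Component Lockable Versioned object]
  take Lockable:  [Versioned object] + [Lockable Versioned object]
  take Versioned:  [Versioned object] + [Versioned object]
  take object:  [object] + [object]
MRO: Observable Shareable Plugin Persistent Component Lockable Versioned object
super() in Shareable.setup on a Observable instance goes to the class after Shareable in Observable's MRO: Plugin.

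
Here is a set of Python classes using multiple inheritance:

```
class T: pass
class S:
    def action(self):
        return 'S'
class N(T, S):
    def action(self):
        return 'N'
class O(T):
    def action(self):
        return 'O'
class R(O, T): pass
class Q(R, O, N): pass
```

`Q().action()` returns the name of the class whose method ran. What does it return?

L[Q] = Q + merge(L[R], L[O], L[N], [R O N])
  take R:  [R O T object] + [O T object] + [N T S object] + [R O N]
  take O:  [O T object] + [O T object] + [N T S object] + [O N]
  take N:  [T object] + [T object] + [N T S object] + [N]
  take T:  [T object] + [T object] + [T S object]
  take S:  [object] + [object] + [S object]
  take object:  [object] + [object] + [object]
MRO: Q R O N T S object
action is defined in: N, O, S. First along the MRO is O.

O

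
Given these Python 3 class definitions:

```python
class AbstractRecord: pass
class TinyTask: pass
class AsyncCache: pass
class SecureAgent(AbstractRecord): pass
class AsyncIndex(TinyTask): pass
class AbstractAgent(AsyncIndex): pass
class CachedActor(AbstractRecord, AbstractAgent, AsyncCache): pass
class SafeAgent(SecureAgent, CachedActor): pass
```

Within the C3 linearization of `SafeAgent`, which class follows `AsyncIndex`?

TinyTask

L[SafeAgent] = SafeAgent + merge(L[SecureAgent], L[CachedActor], [SecureAgent CachedActor])
  take SecureAgent:  [SecureAgent AbstractRecord object] + [CachedActor AbstractRecord AbstractAgent AsyncIndex TinyTask AsyncCache object] + [SecureAgent CachedActor]
  take CachedActor:  [AbstractRecord object] + [CachedActor AbstractRecord AbstractAgent AsyncIndex TinyTask AsyncCache object] + [CachedActor]
  take AbstractRecord:  [AbstractRecord object] + [AbstractRecord AbstractAgent AsyncIndex TinyTask AsyncCache object]
  take AbstractAgent:  [object] + [AbstractAgent AsyncIndex TinyTask AsyncCache object]
  take AsyncIndex:  [object] + [AsyncIndex TinyTask AsyncCache object]
  take TinyTask:  [object] + [TinyTask AsyncCache object]
  take AsyncCache:  [object] + [AsyncCache object]
  take object:  [object] + [object]
MRO: SafeAgent SecureAgent CachedActor AbstractRecord AbstractAgent AsyncIndex TinyTask AsyncCache object
AsyncIndex is at position 5; next is TinyTask.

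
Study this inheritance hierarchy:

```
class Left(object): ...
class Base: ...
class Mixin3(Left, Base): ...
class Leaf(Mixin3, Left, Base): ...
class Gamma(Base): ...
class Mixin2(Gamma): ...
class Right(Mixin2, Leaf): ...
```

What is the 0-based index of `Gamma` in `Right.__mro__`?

L[Right] = Right + merge(L[Mixin2], L[Leaf], [Mixin2 Leaf])
  take Mixin2:  [Mixin2 Gamma Base object] + [Leaf Mixin3 Left Base object] + [Mixin2 Leaf]
  take Gamma:  [Gamma Base object] + [Leaf Mixin3 Left Base object] + [Leaf]
  take Leaf:  [Base object] + [Leaf Mixin3 Left Base object] + [Leaf]
  take Mixin3:  [Base object] + [Mixin3 Left Base object]
  take Left:  [Base object] + [Left Base object]
  take Base:  [Base object] + [Base object]
  take object:  [object] + [object]
MRO: Right Mixin2 Gamma Leaf Mixin3 Left Base object
Gamma sits at index 2.

2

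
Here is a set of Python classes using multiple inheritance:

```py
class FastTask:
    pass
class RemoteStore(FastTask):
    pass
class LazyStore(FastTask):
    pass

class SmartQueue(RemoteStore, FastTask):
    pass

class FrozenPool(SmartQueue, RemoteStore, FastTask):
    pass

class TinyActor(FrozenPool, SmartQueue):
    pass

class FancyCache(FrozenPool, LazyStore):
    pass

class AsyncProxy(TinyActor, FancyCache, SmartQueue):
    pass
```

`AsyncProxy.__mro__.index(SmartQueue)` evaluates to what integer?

L[AsyncProxy] = AsyncProxy + merge(L[TinyActor], L[FancyCache], L[SmartQueue], [TinyActor FancyCache SmartQueue])
  take TinyActor:  [TinyActor FrozenPool SmartQueue RemoteStore FastTask object] + [FancyCache FrozenPool SmartQueue RemoteStore LazyStore FastTask object] + [SmartQueue RemoteStore FastTask object] + [TinyActor FancyCache SmartQueue]
  take FancyCache:  [FrozenPool SmartQueue RemoteStore FastTask object] + [FancyCache FrozenPool SmartQueue RemoteStore LazyStore FastTask object] + [SmartQueue RemoteStore FastTask object] + [FancyCache SmartQueue]
  take FrozenPool:  [FrozenPool SmartQueue RemoteStore FastTask object] + [FrozenPool SmartQueue RemoteStore LazyStore FastTask object] + [SmartQueue RemoteStore FastTask object] + [SmartQueue]
  take SmartQueue:  [SmartQueue RemoteStore FastTask object] + [SmartQueue RemoteStore LazyStore FastTask object] + [SmartQueue RemoteStore FastTask object] + [SmartQueue]
  take RemoteStore:  [RemoteStore FastTask object] + [RemoteStore LazyStore FastTask object] + [RemoteStore FastTask object]
  take LazyStore:  [FastTask object] + [LazyStore FastTask object] + [FastTask object]
  take FastTask:  [FastTask object] + [FastTask object] + [FastTask object]
  take object:  [object] + [object] + [object]
MRO: AsyncProxy TinyActor FancyCache FrozenPool SmartQueue RemoteStore LazyStore FastTask object
SmartQueue sits at index 4.

4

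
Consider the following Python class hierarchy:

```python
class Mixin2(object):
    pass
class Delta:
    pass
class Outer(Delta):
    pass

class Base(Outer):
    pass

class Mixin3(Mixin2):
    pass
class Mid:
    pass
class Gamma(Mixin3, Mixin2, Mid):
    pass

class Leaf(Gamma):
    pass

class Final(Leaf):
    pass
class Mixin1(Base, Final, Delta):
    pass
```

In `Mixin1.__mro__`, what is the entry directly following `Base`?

Outer

L[Mixin1] = Mixin1 + merge(L[Base], L[Final], L[Delta], [Base Final Delta])
  take Base:  [Base Outer Delta object] + [Final Leaf Gamma Mixin3 Mixin2 Mid object] + [Delta object] + [Base Final Delta]
  take Outer:  [Outer Delta object] + [Final Leaf Gamma Mixin3 Mixin2 Mid object] + [Delta object] + [Final Delta]
  take Final:  [Delta object] + [Final Leaf Gamma Mixin3 Mixin2 Mid object] + [Delta object] + [Final Delta]
  take Delta:  [Delta object] + [Leaf Gamma Mixin3 Mixin2 Mid object] + [Delta object] + [Delta]
  take Leaf:  [object] + [Leaf Gamma Mixin3 Mixin2 Mid object] + [object]
  take Gamma:  [object] + [Gamma Mixin3 Mixin2 Mid object] + [object]
  take Mixin3:  [object] + [Mixin3 Mixin2 Mid object] + [object]
  take Mixin2:  [object] + [Mixin2 Mid object] + [object]
  take Mid:  [object] + [Mid object] + [object]
  take object:  [object] + [object] + [object]
MRO: Mixin1 Base Outer Final Delta Leaf Gamma Mixin3 Mixin2 Mid object
Base is at position 1; next is Outer.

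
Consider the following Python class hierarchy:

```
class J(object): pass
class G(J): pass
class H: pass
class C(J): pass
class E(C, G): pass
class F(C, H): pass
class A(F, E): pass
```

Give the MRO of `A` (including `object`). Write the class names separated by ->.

A -> F -> E -> C -> G -> J -> H -> object

L[A] = A + merge(L[F], L[E], [F E])
  take F:  [F C J H object] + [E C G J object] + [F E]
  take E:  [C J H object] + [E C G J object] + [E]
  take C:  [C J H object] + [C G J object]
  take G:  [J H object] + [G J object]
  take J:  [J H object] + [J object]
  take H:  [H object] + [object]
  take object:  [object] + [object]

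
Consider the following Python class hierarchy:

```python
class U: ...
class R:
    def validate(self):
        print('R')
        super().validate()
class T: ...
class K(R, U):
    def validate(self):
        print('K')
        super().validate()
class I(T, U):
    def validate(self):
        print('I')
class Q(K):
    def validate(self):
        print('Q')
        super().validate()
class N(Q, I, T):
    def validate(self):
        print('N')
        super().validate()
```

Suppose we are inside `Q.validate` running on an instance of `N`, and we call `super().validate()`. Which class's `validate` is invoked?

L[N] = N + merge(L[Q], L[I], L[T], [Q I T])
  take Q:  [Q K R U object] + [I T U object] + [T object] + [Q I T]
  take K:  [K R U object] + [I T U object] + [T object] + [I T]
  take R:  [R U object] + [I T U object] + [T object] + [I T]
  take I:  [U object] + [I T U object] + [T object] + [I T]
  take T:  [U object] + [T U object] + [T object] + [T]
  take U:  [U object] + [U object] + [object]
  take object:  [object] + [object] + [object]
MRO: N Q K R I T U object
super() in Q.validate on a N instance goes to the class after Q in N's MRO: K.

K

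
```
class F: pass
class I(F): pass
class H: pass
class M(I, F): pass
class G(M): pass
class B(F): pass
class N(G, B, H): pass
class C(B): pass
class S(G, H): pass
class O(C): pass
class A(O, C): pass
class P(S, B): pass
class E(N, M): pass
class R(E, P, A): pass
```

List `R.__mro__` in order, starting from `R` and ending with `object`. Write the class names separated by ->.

L[R] = R + merge(L[E], L[P], L[A], [E P A])
  take E:  [E N G M I B F H object] + [P S G M I B F H object] + [A O C B F object] + [E P A]
  take N:  [N G M I B F H object] + [P S G M I B F H object] + [A O C B F object] + [P A]
  take P:  [G M I B F H object] + [P S G M I B F H object] + [A O C B F object] + [P A]
  take S:  [G M I B F H object] + [S G M I B F H object] + [A O C B F object] + [A]
  take G:  [G M I B F H object] + [G M I B F H object] + [A O C B F object] + [A]
  take M:  [M I B F H object] + [M I B F H object] + [A O C B F object] + [A]
  take I:  [I B F H object] + [I B F H object] + [A O C B F object] + [A]
  take A:  [B F H object] + [B F H object] + [A O C B F object] + [A]
  take O:  [B F H object] + [B F H object] + [O C B F object]
  take C:  [B F H object] + [B F H object] + [C B F object]
  take B:  [B F H object] + [B F H object] + [B F object]
  take F:  [F H object] + [F H object] + [F object]
  take H:  [H object] + [H object] + [object]
  take object:  [object] + [object] + [object]

R -> E -> N -> P -> S -> G -> M -> I -> A -> O -> C -> B -> F -> H -> object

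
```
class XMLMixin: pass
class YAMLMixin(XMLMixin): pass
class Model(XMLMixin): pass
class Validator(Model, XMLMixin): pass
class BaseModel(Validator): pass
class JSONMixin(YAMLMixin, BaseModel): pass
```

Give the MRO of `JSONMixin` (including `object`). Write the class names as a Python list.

[JSONMixin, YAMLMixin, BaseModel, Validator, Model, XMLMixin, object]

L[JSONMixin] = JSONMixin + merge(L[YAMLMixin], L[BaseModel], [YAMLMixin BaseModel])
  take YAMLMixin:  [YAMLMixin XMLMixin object] + [BaseModel Validator Model XMLMixin object] + [YAMLMixin BaseModel]
  take BaseModel:  [XMLMixin object] + [BaseModel Validator Model XMLMixin object] + [BaseModel]
  take Validator:  [XMLMixin object] + [Validator Model XMLMixin object]
  take Model:  [XMLMixin object] + [Model XMLMixin object]
  take XMLMixin:  [XMLMixin object] + [XMLMixin object]
  take object:  [object] + [object]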